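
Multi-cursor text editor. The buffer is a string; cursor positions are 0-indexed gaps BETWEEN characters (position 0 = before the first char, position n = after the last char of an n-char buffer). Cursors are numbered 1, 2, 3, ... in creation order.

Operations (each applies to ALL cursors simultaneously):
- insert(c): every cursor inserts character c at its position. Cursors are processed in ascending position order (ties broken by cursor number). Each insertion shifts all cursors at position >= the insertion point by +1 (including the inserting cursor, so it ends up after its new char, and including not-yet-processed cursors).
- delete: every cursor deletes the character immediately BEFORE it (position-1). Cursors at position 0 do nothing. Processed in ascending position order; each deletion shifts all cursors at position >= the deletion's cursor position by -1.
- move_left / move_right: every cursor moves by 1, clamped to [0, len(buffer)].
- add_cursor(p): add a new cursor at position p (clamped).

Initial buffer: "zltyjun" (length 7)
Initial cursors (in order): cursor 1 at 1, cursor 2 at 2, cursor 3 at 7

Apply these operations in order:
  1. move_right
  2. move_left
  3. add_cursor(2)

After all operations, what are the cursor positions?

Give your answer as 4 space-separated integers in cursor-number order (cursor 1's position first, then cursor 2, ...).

Answer: 1 2 6 2

Derivation:
After op 1 (move_right): buffer="zltyjun" (len 7), cursors c1@2 c2@3 c3@7, authorship .......
After op 2 (move_left): buffer="zltyjun" (len 7), cursors c1@1 c2@2 c3@6, authorship .......
After op 3 (add_cursor(2)): buffer="zltyjun" (len 7), cursors c1@1 c2@2 c4@2 c3@6, authorship .......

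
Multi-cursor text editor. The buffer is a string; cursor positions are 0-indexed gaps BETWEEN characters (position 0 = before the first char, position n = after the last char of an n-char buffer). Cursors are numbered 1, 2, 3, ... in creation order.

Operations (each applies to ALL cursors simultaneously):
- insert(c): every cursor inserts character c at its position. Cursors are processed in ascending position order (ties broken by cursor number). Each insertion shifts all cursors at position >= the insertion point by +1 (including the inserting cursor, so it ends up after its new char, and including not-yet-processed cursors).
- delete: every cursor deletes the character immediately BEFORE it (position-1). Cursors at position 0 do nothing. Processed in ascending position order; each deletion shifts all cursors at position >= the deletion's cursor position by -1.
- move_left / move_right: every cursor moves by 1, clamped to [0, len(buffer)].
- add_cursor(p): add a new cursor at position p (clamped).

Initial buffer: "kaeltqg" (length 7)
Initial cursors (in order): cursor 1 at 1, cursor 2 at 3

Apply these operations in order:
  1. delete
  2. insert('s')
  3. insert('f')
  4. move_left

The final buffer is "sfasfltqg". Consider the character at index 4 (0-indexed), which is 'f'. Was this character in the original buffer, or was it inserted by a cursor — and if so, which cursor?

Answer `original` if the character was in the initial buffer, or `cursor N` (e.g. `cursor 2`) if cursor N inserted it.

Answer: cursor 2

Derivation:
After op 1 (delete): buffer="altqg" (len 5), cursors c1@0 c2@1, authorship .....
After op 2 (insert('s')): buffer="sasltqg" (len 7), cursors c1@1 c2@3, authorship 1.2....
After op 3 (insert('f')): buffer="sfasfltqg" (len 9), cursors c1@2 c2@5, authorship 11.22....
After op 4 (move_left): buffer="sfasfltqg" (len 9), cursors c1@1 c2@4, authorship 11.22....
Authorship (.=original, N=cursor N): 1 1 . 2 2 . . . .
Index 4: author = 2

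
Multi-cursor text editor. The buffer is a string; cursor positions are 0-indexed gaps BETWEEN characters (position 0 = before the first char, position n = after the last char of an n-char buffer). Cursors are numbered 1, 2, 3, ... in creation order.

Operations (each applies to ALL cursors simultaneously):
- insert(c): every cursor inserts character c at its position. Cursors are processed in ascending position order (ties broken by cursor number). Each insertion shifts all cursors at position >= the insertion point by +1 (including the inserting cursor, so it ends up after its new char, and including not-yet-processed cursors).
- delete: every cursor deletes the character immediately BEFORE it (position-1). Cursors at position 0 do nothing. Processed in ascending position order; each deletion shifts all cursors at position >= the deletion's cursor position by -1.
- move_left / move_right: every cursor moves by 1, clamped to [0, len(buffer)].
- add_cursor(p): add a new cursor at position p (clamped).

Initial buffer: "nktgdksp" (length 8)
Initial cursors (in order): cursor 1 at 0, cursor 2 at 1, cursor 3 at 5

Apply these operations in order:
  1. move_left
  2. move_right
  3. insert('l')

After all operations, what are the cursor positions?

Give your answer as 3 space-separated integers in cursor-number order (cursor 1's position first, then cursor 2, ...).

After op 1 (move_left): buffer="nktgdksp" (len 8), cursors c1@0 c2@0 c3@4, authorship ........
After op 2 (move_right): buffer="nktgdksp" (len 8), cursors c1@1 c2@1 c3@5, authorship ........
After op 3 (insert('l')): buffer="nllktgdlksp" (len 11), cursors c1@3 c2@3 c3@8, authorship .12....3...

Answer: 3 3 8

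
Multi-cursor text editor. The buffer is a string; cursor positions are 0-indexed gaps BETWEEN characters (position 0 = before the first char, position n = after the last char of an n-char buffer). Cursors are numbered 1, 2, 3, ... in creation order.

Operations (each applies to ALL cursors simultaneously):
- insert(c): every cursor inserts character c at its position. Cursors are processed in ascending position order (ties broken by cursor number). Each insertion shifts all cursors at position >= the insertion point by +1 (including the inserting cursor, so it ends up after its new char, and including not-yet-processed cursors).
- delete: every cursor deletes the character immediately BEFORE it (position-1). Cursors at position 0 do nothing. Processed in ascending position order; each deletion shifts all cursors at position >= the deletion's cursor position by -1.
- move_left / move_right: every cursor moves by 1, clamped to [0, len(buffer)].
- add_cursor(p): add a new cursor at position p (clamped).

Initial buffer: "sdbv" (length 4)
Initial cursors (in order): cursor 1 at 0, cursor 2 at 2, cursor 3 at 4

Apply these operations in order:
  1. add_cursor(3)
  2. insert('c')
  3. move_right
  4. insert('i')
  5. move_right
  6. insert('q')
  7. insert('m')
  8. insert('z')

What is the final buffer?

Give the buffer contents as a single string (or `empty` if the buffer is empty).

After op 1 (add_cursor(3)): buffer="sdbv" (len 4), cursors c1@0 c2@2 c4@3 c3@4, authorship ....
After op 2 (insert('c')): buffer="csdcbcvc" (len 8), cursors c1@1 c2@4 c4@6 c3@8, authorship 1..2.4.3
After op 3 (move_right): buffer="csdcbcvc" (len 8), cursors c1@2 c2@5 c4@7 c3@8, authorship 1..2.4.3
After op 4 (insert('i')): buffer="csidcbicvici" (len 12), cursors c1@3 c2@7 c4@10 c3@12, authorship 1.1.2.24.433
After op 5 (move_right): buffer="csidcbicvici" (len 12), cursors c1@4 c2@8 c4@11 c3@12, authorship 1.1.2.24.433
After op 6 (insert('q')): buffer="csidqcbicqvicqiq" (len 16), cursors c1@5 c2@10 c4@14 c3@16, authorship 1.1.12.242.43433
After op 7 (insert('m')): buffer="csidqmcbicqmvicqmiqm" (len 20), cursors c1@6 c2@12 c4@17 c3@20, authorship 1.1.112.2422.4344333
After op 8 (insert('z')): buffer="csidqmzcbicqmzvicqmziqmz" (len 24), cursors c1@7 c2@14 c4@20 c3@24, authorship 1.1.1112.24222.434443333

Answer: csidqmzcbicqmzvicqmziqmz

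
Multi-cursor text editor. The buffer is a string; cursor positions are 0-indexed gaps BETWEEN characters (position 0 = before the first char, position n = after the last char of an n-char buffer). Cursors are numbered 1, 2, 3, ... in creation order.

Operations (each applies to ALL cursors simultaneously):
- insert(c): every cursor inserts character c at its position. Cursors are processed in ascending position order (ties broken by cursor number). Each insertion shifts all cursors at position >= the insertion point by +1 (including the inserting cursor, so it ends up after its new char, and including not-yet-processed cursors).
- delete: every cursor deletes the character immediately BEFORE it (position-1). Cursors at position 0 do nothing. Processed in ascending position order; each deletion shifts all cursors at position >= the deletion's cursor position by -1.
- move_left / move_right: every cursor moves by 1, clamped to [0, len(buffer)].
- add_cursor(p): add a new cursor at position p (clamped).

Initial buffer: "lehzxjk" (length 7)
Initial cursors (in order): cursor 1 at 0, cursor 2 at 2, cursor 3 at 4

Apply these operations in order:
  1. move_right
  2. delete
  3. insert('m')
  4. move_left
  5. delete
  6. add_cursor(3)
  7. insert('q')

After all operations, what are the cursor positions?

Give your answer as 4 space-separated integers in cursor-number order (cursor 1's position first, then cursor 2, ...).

Answer: 1 3 5 7

Derivation:
After op 1 (move_right): buffer="lehzxjk" (len 7), cursors c1@1 c2@3 c3@5, authorship .......
After op 2 (delete): buffer="ezjk" (len 4), cursors c1@0 c2@1 c3@2, authorship ....
After op 3 (insert('m')): buffer="memzmjk" (len 7), cursors c1@1 c2@3 c3@5, authorship 1.2.3..
After op 4 (move_left): buffer="memzmjk" (len 7), cursors c1@0 c2@2 c3@4, authorship 1.2.3..
After op 5 (delete): buffer="mmmjk" (len 5), cursors c1@0 c2@1 c3@2, authorship 123..
After op 6 (add_cursor(3)): buffer="mmmjk" (len 5), cursors c1@0 c2@1 c3@2 c4@3, authorship 123..
After op 7 (insert('q')): buffer="qmqmqmqjk" (len 9), cursors c1@1 c2@3 c3@5 c4@7, authorship 1122334..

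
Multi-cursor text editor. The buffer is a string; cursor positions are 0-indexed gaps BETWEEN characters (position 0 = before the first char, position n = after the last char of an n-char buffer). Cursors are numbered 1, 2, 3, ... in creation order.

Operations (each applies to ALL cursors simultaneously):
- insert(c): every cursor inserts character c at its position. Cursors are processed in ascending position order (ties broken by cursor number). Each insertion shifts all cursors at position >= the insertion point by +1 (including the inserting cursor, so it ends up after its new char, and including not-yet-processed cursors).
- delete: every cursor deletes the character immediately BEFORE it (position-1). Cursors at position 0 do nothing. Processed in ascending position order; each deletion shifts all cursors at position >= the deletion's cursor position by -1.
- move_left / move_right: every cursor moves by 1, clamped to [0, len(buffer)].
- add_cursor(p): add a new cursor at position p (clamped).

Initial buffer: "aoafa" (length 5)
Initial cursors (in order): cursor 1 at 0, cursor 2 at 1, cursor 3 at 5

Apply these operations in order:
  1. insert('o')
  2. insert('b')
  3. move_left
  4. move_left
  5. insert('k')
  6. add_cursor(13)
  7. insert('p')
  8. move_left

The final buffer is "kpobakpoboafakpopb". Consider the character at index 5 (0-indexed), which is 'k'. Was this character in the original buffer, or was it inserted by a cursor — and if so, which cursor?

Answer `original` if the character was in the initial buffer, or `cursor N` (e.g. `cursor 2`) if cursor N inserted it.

Answer: cursor 2

Derivation:
After op 1 (insert('o')): buffer="oaooafao" (len 8), cursors c1@1 c2@3 c3@8, authorship 1.2....3
After op 2 (insert('b')): buffer="obaoboafaob" (len 11), cursors c1@2 c2@5 c3@11, authorship 11.22....33
After op 3 (move_left): buffer="obaoboafaob" (len 11), cursors c1@1 c2@4 c3@10, authorship 11.22....33
After op 4 (move_left): buffer="obaoboafaob" (len 11), cursors c1@0 c2@3 c3@9, authorship 11.22....33
After op 5 (insert('k')): buffer="kobakoboafakob" (len 14), cursors c1@1 c2@5 c3@12, authorship 111.222....333
After op 6 (add_cursor(13)): buffer="kobakoboafakob" (len 14), cursors c1@1 c2@5 c3@12 c4@13, authorship 111.222....333
After op 7 (insert('p')): buffer="kpobakpoboafakpopb" (len 18), cursors c1@2 c2@7 c3@15 c4@17, authorship 1111.2222....33343
After op 8 (move_left): buffer="kpobakpoboafakpopb" (len 18), cursors c1@1 c2@6 c3@14 c4@16, authorship 1111.2222....33343
Authorship (.=original, N=cursor N): 1 1 1 1 . 2 2 2 2 . . . . 3 3 3 4 3
Index 5: author = 2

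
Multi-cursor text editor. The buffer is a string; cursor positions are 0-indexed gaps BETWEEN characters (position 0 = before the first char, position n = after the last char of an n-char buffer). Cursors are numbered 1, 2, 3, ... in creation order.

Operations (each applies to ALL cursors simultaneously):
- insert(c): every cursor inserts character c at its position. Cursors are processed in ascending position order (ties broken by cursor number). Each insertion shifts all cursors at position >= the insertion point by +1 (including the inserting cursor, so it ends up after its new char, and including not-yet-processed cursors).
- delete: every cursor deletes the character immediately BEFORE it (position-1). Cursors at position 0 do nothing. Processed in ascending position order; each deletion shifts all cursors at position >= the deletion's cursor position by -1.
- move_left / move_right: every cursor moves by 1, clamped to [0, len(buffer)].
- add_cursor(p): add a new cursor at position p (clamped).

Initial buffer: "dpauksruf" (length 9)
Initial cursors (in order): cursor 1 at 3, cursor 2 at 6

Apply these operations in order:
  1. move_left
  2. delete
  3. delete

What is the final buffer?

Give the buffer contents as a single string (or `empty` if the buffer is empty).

Answer: asruf

Derivation:
After op 1 (move_left): buffer="dpauksruf" (len 9), cursors c1@2 c2@5, authorship .........
After op 2 (delete): buffer="dausruf" (len 7), cursors c1@1 c2@3, authorship .......
After op 3 (delete): buffer="asruf" (len 5), cursors c1@0 c2@1, authorship .....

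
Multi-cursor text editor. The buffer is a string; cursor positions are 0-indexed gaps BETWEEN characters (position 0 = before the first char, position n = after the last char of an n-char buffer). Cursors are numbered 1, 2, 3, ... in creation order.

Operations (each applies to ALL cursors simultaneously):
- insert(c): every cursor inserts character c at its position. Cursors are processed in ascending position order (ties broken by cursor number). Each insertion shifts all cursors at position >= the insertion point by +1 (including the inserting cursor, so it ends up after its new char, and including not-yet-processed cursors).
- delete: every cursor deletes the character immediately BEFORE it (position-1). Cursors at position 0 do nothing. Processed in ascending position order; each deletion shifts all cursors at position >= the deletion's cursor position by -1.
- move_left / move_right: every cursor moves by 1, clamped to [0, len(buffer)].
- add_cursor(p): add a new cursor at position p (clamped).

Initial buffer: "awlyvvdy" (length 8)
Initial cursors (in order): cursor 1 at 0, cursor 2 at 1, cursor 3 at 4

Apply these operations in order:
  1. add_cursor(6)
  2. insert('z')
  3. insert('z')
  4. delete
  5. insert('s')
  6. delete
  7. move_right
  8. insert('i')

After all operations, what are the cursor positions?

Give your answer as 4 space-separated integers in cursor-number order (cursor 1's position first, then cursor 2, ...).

After op 1 (add_cursor(6)): buffer="awlyvvdy" (len 8), cursors c1@0 c2@1 c3@4 c4@6, authorship ........
After op 2 (insert('z')): buffer="zazwlyzvvzdy" (len 12), cursors c1@1 c2@3 c3@7 c4@10, authorship 1.2...3..4..
After op 3 (insert('z')): buffer="zzazzwlyzzvvzzdy" (len 16), cursors c1@2 c2@5 c3@10 c4@14, authorship 11.22...33..44..
After op 4 (delete): buffer="zazwlyzvvzdy" (len 12), cursors c1@1 c2@3 c3@7 c4@10, authorship 1.2...3..4..
After op 5 (insert('s')): buffer="zsazswlyzsvvzsdy" (len 16), cursors c1@2 c2@5 c3@10 c4@14, authorship 11.22...33..44..
After op 6 (delete): buffer="zazwlyzvvzdy" (len 12), cursors c1@1 c2@3 c3@7 c4@10, authorship 1.2...3..4..
After op 7 (move_right): buffer="zazwlyzvvzdy" (len 12), cursors c1@2 c2@4 c3@8 c4@11, authorship 1.2...3..4..
After op 8 (insert('i')): buffer="zaizwilyzvivzdiy" (len 16), cursors c1@3 c2@6 c3@11 c4@15, authorship 1.12.2..3.3.4.4.

Answer: 3 6 11 15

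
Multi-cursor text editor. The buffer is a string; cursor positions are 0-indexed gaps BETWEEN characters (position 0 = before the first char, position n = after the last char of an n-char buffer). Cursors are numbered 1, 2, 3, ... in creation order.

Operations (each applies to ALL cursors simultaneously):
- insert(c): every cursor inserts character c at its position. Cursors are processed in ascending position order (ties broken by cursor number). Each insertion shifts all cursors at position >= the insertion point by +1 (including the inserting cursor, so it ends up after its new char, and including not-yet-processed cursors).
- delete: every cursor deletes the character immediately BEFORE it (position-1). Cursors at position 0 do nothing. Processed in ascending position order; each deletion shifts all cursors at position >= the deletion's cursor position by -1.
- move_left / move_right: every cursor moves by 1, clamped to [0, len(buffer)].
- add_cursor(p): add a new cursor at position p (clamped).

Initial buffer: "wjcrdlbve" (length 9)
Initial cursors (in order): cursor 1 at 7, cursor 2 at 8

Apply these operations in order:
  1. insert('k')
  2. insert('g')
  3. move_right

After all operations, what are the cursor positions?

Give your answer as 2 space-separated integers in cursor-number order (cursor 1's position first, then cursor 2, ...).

After op 1 (insert('k')): buffer="wjcrdlbkvke" (len 11), cursors c1@8 c2@10, authorship .......1.2.
After op 2 (insert('g')): buffer="wjcrdlbkgvkge" (len 13), cursors c1@9 c2@12, authorship .......11.22.
After op 3 (move_right): buffer="wjcrdlbkgvkge" (len 13), cursors c1@10 c2@13, authorship .......11.22.

Answer: 10 13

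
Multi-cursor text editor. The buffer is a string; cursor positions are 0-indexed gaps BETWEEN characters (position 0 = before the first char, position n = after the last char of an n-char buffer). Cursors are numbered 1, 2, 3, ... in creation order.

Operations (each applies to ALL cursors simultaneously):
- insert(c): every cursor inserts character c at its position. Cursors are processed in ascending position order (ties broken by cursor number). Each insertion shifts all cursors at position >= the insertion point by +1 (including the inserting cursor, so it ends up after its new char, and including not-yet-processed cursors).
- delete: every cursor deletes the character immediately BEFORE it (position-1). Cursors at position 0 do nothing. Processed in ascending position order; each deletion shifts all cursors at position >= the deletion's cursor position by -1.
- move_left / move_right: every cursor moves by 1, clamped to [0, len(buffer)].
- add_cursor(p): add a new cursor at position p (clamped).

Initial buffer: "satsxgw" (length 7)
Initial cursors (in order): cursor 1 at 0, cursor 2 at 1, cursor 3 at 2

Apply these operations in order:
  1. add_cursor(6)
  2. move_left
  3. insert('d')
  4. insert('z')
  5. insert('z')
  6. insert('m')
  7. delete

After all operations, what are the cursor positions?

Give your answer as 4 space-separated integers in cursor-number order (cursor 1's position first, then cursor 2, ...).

Answer: 6 6 10 17

Derivation:
After op 1 (add_cursor(6)): buffer="satsxgw" (len 7), cursors c1@0 c2@1 c3@2 c4@6, authorship .......
After op 2 (move_left): buffer="satsxgw" (len 7), cursors c1@0 c2@0 c3@1 c4@5, authorship .......
After op 3 (insert('d')): buffer="ddsdatsxdgw" (len 11), cursors c1@2 c2@2 c3@4 c4@9, authorship 12.3....4..
After op 4 (insert('z')): buffer="ddzzsdzatsxdzgw" (len 15), cursors c1@4 c2@4 c3@7 c4@13, authorship 1212.33....44..
After op 5 (insert('z')): buffer="ddzzzzsdzzatsxdzzgw" (len 19), cursors c1@6 c2@6 c3@10 c4@17, authorship 121212.333....444..
After op 6 (insert('m')): buffer="ddzzzzmmsdzzmatsxdzzmgw" (len 23), cursors c1@8 c2@8 c3@13 c4@21, authorship 12121212.3333....4444..
After op 7 (delete): buffer="ddzzzzsdzzatsxdzzgw" (len 19), cursors c1@6 c2@6 c3@10 c4@17, authorship 121212.333....444..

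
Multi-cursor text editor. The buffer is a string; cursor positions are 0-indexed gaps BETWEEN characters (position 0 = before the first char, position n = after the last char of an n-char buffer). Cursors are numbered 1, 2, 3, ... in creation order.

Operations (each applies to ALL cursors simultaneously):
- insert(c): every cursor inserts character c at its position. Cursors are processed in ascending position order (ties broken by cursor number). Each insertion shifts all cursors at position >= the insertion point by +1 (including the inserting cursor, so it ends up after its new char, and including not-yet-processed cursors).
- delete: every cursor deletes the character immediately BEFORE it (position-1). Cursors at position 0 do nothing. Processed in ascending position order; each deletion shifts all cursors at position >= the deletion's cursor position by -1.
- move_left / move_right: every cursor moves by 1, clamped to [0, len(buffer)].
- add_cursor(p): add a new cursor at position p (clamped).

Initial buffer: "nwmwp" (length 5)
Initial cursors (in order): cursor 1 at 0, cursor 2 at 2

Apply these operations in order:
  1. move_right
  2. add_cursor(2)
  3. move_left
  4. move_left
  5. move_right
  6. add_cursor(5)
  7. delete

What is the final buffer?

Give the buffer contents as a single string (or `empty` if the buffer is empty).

After op 1 (move_right): buffer="nwmwp" (len 5), cursors c1@1 c2@3, authorship .....
After op 2 (add_cursor(2)): buffer="nwmwp" (len 5), cursors c1@1 c3@2 c2@3, authorship .....
After op 3 (move_left): buffer="nwmwp" (len 5), cursors c1@0 c3@1 c2@2, authorship .....
After op 4 (move_left): buffer="nwmwp" (len 5), cursors c1@0 c3@0 c2@1, authorship .....
After op 5 (move_right): buffer="nwmwp" (len 5), cursors c1@1 c3@1 c2@2, authorship .....
After op 6 (add_cursor(5)): buffer="nwmwp" (len 5), cursors c1@1 c3@1 c2@2 c4@5, authorship .....
After op 7 (delete): buffer="mw" (len 2), cursors c1@0 c2@0 c3@0 c4@2, authorship ..

Answer: mw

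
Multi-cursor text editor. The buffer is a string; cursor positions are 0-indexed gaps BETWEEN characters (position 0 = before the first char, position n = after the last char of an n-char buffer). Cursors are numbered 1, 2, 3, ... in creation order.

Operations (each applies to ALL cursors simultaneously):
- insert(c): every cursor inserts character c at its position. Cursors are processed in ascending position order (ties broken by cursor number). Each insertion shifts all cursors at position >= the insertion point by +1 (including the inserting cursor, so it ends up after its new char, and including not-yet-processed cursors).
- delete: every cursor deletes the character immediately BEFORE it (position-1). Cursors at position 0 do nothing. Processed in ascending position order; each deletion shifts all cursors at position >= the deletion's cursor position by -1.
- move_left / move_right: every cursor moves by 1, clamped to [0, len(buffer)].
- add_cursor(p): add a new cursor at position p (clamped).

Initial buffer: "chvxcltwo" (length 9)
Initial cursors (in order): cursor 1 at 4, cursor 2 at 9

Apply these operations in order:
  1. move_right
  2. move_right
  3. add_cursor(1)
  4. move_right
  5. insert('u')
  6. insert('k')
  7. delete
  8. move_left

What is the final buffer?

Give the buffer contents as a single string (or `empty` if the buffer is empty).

Answer: chuvxcltuwou

Derivation:
After op 1 (move_right): buffer="chvxcltwo" (len 9), cursors c1@5 c2@9, authorship .........
After op 2 (move_right): buffer="chvxcltwo" (len 9), cursors c1@6 c2@9, authorship .........
After op 3 (add_cursor(1)): buffer="chvxcltwo" (len 9), cursors c3@1 c1@6 c2@9, authorship .........
After op 4 (move_right): buffer="chvxcltwo" (len 9), cursors c3@2 c1@7 c2@9, authorship .........
After op 5 (insert('u')): buffer="chuvxcltuwou" (len 12), cursors c3@3 c1@9 c2@12, authorship ..3.....1..2
After op 6 (insert('k')): buffer="chukvxcltukwouk" (len 15), cursors c3@4 c1@11 c2@15, authorship ..33.....11..22
After op 7 (delete): buffer="chuvxcltuwou" (len 12), cursors c3@3 c1@9 c2@12, authorship ..3.....1..2
After op 8 (move_left): buffer="chuvxcltuwou" (len 12), cursors c3@2 c1@8 c2@11, authorship ..3.....1..2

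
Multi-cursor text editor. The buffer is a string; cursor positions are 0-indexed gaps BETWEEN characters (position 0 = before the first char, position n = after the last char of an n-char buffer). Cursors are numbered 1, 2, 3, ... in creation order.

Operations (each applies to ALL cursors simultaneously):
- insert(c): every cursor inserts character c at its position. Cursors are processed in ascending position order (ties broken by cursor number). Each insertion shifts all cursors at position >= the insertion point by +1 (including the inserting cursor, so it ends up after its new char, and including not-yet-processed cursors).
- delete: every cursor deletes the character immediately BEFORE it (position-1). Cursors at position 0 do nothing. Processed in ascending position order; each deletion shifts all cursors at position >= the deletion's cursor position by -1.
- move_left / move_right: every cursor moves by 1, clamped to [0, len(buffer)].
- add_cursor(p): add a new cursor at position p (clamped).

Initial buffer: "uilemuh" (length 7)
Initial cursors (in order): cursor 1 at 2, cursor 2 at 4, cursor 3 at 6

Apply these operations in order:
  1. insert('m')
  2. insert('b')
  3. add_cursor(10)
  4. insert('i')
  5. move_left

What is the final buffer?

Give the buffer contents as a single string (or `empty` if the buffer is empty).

Answer: uimbilembimuimbih

Derivation:
After op 1 (insert('m')): buffer="uimlemmumh" (len 10), cursors c1@3 c2@6 c3@9, authorship ..1..2..3.
After op 2 (insert('b')): buffer="uimblembmumbh" (len 13), cursors c1@4 c2@8 c3@12, authorship ..11..22..33.
After op 3 (add_cursor(10)): buffer="uimblembmumbh" (len 13), cursors c1@4 c2@8 c4@10 c3@12, authorship ..11..22..33.
After op 4 (insert('i')): buffer="uimbilembimuimbih" (len 17), cursors c1@5 c2@10 c4@13 c3@16, authorship ..111..222..4333.
After op 5 (move_left): buffer="uimbilembimuimbih" (len 17), cursors c1@4 c2@9 c4@12 c3@15, authorship ..111..222..4333.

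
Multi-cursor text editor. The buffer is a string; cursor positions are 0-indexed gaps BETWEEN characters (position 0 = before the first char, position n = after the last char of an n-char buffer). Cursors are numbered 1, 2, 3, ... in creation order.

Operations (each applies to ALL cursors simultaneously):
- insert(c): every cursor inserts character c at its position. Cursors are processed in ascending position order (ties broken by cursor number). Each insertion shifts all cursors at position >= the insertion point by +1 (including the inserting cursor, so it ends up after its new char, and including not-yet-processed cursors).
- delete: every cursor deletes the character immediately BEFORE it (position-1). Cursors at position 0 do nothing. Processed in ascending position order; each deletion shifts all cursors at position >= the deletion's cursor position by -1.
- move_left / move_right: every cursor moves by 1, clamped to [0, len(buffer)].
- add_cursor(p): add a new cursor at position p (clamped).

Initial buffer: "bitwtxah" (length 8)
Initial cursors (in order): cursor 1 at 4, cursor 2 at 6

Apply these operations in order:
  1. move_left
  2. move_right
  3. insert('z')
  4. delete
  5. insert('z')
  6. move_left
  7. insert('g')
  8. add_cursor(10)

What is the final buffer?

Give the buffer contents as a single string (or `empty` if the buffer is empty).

After op 1 (move_left): buffer="bitwtxah" (len 8), cursors c1@3 c2@5, authorship ........
After op 2 (move_right): buffer="bitwtxah" (len 8), cursors c1@4 c2@6, authorship ........
After op 3 (insert('z')): buffer="bitwztxzah" (len 10), cursors c1@5 c2@8, authorship ....1..2..
After op 4 (delete): buffer="bitwtxah" (len 8), cursors c1@4 c2@6, authorship ........
After op 5 (insert('z')): buffer="bitwztxzah" (len 10), cursors c1@5 c2@8, authorship ....1..2..
After op 6 (move_left): buffer="bitwztxzah" (len 10), cursors c1@4 c2@7, authorship ....1..2..
After op 7 (insert('g')): buffer="bitwgztxgzah" (len 12), cursors c1@5 c2@9, authorship ....11..22..
After op 8 (add_cursor(10)): buffer="bitwgztxgzah" (len 12), cursors c1@5 c2@9 c3@10, authorship ....11..22..

Answer: bitwgztxgzah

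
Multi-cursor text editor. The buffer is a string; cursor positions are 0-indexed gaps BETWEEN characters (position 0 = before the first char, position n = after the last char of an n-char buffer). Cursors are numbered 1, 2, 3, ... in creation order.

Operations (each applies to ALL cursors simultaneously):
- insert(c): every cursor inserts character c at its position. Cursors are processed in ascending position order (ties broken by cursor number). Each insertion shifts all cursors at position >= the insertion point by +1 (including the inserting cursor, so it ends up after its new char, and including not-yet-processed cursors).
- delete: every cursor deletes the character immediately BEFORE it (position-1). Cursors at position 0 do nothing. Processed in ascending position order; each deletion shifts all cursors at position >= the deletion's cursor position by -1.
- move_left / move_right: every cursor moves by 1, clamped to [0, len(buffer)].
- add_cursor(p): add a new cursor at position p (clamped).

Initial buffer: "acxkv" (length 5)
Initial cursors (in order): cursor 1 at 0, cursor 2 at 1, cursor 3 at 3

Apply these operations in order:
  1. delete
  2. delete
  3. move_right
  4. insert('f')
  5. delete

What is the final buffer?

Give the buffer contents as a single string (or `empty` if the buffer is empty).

Answer: kv

Derivation:
After op 1 (delete): buffer="ckv" (len 3), cursors c1@0 c2@0 c3@1, authorship ...
After op 2 (delete): buffer="kv" (len 2), cursors c1@0 c2@0 c3@0, authorship ..
After op 3 (move_right): buffer="kv" (len 2), cursors c1@1 c2@1 c3@1, authorship ..
After op 4 (insert('f')): buffer="kfffv" (len 5), cursors c1@4 c2@4 c3@4, authorship .123.
After op 5 (delete): buffer="kv" (len 2), cursors c1@1 c2@1 c3@1, authorship ..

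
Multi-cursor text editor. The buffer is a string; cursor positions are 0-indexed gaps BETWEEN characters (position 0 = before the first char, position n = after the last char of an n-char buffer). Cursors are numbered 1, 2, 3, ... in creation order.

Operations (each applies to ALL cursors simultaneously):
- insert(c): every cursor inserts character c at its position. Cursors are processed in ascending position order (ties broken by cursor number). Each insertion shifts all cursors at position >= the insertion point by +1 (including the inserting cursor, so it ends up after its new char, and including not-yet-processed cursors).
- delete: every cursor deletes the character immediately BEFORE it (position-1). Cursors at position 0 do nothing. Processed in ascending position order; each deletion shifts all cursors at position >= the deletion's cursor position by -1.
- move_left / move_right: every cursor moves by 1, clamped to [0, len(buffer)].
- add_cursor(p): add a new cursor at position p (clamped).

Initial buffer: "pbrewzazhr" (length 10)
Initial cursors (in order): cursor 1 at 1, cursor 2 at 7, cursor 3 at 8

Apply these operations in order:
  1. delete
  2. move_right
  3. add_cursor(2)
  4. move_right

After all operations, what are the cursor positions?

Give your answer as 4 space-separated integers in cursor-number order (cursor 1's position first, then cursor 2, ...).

After op 1 (delete): buffer="brewzhr" (len 7), cursors c1@0 c2@5 c3@5, authorship .......
After op 2 (move_right): buffer="brewzhr" (len 7), cursors c1@1 c2@6 c3@6, authorship .......
After op 3 (add_cursor(2)): buffer="brewzhr" (len 7), cursors c1@1 c4@2 c2@6 c3@6, authorship .......
After op 4 (move_right): buffer="brewzhr" (len 7), cursors c1@2 c4@3 c2@7 c3@7, authorship .......

Answer: 2 7 7 3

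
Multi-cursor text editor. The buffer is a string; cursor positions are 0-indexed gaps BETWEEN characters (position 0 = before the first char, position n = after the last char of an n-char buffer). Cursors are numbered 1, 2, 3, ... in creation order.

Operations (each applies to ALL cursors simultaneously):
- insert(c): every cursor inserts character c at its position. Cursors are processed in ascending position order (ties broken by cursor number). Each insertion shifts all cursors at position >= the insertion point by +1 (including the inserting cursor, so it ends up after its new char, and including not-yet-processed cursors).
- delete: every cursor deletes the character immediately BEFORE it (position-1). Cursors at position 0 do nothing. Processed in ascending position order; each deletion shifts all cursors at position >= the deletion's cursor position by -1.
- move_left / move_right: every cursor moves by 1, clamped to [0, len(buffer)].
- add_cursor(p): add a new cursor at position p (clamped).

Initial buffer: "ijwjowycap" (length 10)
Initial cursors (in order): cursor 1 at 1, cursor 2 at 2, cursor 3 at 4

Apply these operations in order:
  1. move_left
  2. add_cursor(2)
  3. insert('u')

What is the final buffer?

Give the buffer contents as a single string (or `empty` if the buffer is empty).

After op 1 (move_left): buffer="ijwjowycap" (len 10), cursors c1@0 c2@1 c3@3, authorship ..........
After op 2 (add_cursor(2)): buffer="ijwjowycap" (len 10), cursors c1@0 c2@1 c4@2 c3@3, authorship ..........
After op 3 (insert('u')): buffer="uiujuwujowycap" (len 14), cursors c1@1 c2@3 c4@5 c3@7, authorship 1.2.4.3.......

Answer: uiujuwujowycap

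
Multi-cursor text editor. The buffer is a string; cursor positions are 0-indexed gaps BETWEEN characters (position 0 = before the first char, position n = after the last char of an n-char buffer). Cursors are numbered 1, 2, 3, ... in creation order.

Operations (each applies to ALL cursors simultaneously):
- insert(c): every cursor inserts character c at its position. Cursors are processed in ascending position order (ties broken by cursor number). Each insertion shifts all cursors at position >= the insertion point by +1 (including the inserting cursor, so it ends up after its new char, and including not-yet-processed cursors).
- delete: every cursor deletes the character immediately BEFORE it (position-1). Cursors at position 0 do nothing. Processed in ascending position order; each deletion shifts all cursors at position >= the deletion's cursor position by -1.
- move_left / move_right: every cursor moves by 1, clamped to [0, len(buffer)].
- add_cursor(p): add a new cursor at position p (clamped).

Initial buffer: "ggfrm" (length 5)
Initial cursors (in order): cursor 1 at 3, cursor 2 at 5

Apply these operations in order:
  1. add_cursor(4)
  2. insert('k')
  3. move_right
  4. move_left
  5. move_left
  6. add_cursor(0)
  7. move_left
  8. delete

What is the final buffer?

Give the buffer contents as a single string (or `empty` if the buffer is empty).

After op 1 (add_cursor(4)): buffer="ggfrm" (len 5), cursors c1@3 c3@4 c2@5, authorship .....
After op 2 (insert('k')): buffer="ggfkrkmk" (len 8), cursors c1@4 c3@6 c2@8, authorship ...1.3.2
After op 3 (move_right): buffer="ggfkrkmk" (len 8), cursors c1@5 c3@7 c2@8, authorship ...1.3.2
After op 4 (move_left): buffer="ggfkrkmk" (len 8), cursors c1@4 c3@6 c2@7, authorship ...1.3.2
After op 5 (move_left): buffer="ggfkrkmk" (len 8), cursors c1@3 c3@5 c2@6, authorship ...1.3.2
After op 6 (add_cursor(0)): buffer="ggfkrkmk" (len 8), cursors c4@0 c1@3 c3@5 c2@6, authorship ...1.3.2
After op 7 (move_left): buffer="ggfkrkmk" (len 8), cursors c4@0 c1@2 c3@4 c2@5, authorship ...1.3.2
After op 8 (delete): buffer="gfkmk" (len 5), cursors c4@0 c1@1 c2@2 c3@2, authorship ..3.2

Answer: gfkmk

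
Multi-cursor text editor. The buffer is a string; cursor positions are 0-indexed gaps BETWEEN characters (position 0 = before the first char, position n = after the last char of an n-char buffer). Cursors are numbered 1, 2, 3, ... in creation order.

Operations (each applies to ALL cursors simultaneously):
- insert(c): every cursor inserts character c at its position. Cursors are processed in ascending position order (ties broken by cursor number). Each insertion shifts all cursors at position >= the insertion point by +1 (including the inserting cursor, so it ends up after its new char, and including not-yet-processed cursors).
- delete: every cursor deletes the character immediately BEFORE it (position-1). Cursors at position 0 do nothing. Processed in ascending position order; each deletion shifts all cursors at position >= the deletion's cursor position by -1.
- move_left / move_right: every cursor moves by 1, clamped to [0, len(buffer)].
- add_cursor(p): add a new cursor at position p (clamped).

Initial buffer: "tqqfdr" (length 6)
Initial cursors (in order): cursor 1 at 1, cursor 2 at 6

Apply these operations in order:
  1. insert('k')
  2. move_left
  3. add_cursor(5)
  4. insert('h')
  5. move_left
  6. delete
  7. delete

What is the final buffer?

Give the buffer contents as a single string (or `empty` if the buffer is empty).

After op 1 (insert('k')): buffer="tkqqfdrk" (len 8), cursors c1@2 c2@8, authorship .1.....2
After op 2 (move_left): buffer="tkqqfdrk" (len 8), cursors c1@1 c2@7, authorship .1.....2
After op 3 (add_cursor(5)): buffer="tkqqfdrk" (len 8), cursors c1@1 c3@5 c2@7, authorship .1.....2
After op 4 (insert('h')): buffer="thkqqfhdrhk" (len 11), cursors c1@2 c3@7 c2@10, authorship .11...3..22
After op 5 (move_left): buffer="thkqqfhdrhk" (len 11), cursors c1@1 c3@6 c2@9, authorship .11...3..22
After op 6 (delete): buffer="hkqqhdhk" (len 8), cursors c1@0 c3@4 c2@6, authorship 11..3.22
After op 7 (delete): buffer="hkqhhk" (len 6), cursors c1@0 c3@3 c2@4, authorship 11.322

Answer: hkqhhk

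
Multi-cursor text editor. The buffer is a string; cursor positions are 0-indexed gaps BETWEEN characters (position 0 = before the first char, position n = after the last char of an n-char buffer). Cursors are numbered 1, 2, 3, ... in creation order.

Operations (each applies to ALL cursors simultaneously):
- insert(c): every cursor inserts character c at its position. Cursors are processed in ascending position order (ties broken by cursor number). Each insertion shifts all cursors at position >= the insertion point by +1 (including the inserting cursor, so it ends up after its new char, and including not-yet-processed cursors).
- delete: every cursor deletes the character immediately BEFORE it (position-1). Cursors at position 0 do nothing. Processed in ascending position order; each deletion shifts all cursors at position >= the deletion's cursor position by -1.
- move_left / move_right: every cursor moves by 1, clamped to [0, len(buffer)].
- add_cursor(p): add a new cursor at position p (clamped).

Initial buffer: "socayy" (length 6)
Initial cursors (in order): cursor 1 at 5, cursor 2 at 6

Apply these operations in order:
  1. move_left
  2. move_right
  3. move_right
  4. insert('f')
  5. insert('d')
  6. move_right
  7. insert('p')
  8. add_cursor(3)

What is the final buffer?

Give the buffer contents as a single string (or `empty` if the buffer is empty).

Answer: socayyffddpp

Derivation:
After op 1 (move_left): buffer="socayy" (len 6), cursors c1@4 c2@5, authorship ......
After op 2 (move_right): buffer="socayy" (len 6), cursors c1@5 c2@6, authorship ......
After op 3 (move_right): buffer="socayy" (len 6), cursors c1@6 c2@6, authorship ......
After op 4 (insert('f')): buffer="socayyff" (len 8), cursors c1@8 c2@8, authorship ......12
After op 5 (insert('d')): buffer="socayyffdd" (len 10), cursors c1@10 c2@10, authorship ......1212
After op 6 (move_right): buffer="socayyffdd" (len 10), cursors c1@10 c2@10, authorship ......1212
After op 7 (insert('p')): buffer="socayyffddpp" (len 12), cursors c1@12 c2@12, authorship ......121212
After op 8 (add_cursor(3)): buffer="socayyffddpp" (len 12), cursors c3@3 c1@12 c2@12, authorship ......121212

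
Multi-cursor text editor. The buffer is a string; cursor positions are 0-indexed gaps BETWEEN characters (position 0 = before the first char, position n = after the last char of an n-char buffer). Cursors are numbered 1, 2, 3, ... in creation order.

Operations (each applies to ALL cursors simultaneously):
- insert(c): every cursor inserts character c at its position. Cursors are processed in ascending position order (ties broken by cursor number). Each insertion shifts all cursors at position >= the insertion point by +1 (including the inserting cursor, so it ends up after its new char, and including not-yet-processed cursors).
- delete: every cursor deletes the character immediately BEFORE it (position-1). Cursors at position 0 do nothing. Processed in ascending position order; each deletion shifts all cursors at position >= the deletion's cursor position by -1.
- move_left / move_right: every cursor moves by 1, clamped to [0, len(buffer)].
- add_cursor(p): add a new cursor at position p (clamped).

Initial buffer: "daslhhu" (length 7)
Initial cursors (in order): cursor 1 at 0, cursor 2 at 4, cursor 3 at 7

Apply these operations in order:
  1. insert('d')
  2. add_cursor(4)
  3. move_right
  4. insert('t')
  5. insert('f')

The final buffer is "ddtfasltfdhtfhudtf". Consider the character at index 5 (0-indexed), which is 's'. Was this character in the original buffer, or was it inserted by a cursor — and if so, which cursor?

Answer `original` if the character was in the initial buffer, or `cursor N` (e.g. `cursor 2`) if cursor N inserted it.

Answer: original

Derivation:
After op 1 (insert('d')): buffer="ddasldhhud" (len 10), cursors c1@1 c2@6 c3@10, authorship 1....2...3
After op 2 (add_cursor(4)): buffer="ddasldhhud" (len 10), cursors c1@1 c4@4 c2@6 c3@10, authorship 1....2...3
After op 3 (move_right): buffer="ddasldhhud" (len 10), cursors c1@2 c4@5 c2@7 c3@10, authorship 1....2...3
After op 4 (insert('t')): buffer="ddtasltdhthudt" (len 14), cursors c1@3 c4@7 c2@10 c3@14, authorship 1.1...42.2..33
After op 5 (insert('f')): buffer="ddtfasltfdhtfhudtf" (len 18), cursors c1@4 c4@9 c2@13 c3@18, authorship 1.11...442.22..333
Authorship (.=original, N=cursor N): 1 . 1 1 . . . 4 4 2 . 2 2 . . 3 3 3
Index 5: author = original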